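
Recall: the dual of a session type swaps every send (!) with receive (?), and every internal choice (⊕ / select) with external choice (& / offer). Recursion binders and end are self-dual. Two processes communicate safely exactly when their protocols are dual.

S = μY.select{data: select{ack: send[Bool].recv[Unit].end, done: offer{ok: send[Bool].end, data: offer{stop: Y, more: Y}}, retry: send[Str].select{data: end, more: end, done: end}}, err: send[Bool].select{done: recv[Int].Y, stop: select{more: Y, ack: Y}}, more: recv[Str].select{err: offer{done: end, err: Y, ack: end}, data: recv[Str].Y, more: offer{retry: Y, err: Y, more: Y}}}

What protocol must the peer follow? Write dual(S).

μY.offer{data: offer{ack: recv[Bool].send[Unit].end, done: select{ok: recv[Bool].end, data: select{stop: Y, more: Y}}, retry: recv[Str].offer{data: end, more: end, done: end}}, err: recv[Bool].offer{done: send[Int].Y, stop: offer{more: Y, ack: Y}}, more: send[Str].offer{err: select{done: end, err: Y, ack: end}, data: send[Str].Y, more: select{retry: Y, err: Y, more: Y}}}

μY → μY  (μ self-dual)
  select{data,err,more} → offer{data,err,more}  (internal→external)
    • data:
      select{ack,done,retry} → offer{ack,done,retry}  (internal→external)
        • ack:
          send[Bool] → recv[Bool]
            recv[Unit] → send[Unit]
              end self-dual
        • done:
          offer{ok,data} → select{ok,data}  (external→internal)
            • ok:
              send[Bool] → recv[Bool]
                end self-dual
            • data:
              offer{stop,more} → select{stop,more}  (external→internal)
                • stop:
                  Y self-dual
                • more:
                  Y self-dual
        • retry:
          send[Str] → recv[Str]
            select{data,more,done} → offer{data,more,done}  (internal→external)
              • data:
                end self-dual
              • more:
                end self-dual
              • done:
                end self-dual
    • err:
      send[Bool] → recv[Bool]
        select{done,stop} → offer{done,stop}  (internal→external)
          • done:
            recv[Int] → send[Int]
              Y self-dual
          • stop:
            select{more,ack} → offer{more,ack}  (internal→external)
              • more:
                Y self-dual
              • ack:
                Y self-dual
    • more:
      recv[Str] → send[Str]
        select{err,data,more} → offer{err,data,more}  (internal→external)
          • err:
            offer{done,err,ack} → select{done,err,ack}  (external→internal)
              • done:
                end self-dual
              • err:
                Y self-dual
              • ack:
                end self-dual
          • data:
            recv[Str] → send[Str]
              Y self-dual
          • more:
            offer{retry,err,more} → select{retry,err,more}  (external→internal)
              • retry:
                Y self-dual
              • err:
                Y self-dual
              • more:
                Y self-dual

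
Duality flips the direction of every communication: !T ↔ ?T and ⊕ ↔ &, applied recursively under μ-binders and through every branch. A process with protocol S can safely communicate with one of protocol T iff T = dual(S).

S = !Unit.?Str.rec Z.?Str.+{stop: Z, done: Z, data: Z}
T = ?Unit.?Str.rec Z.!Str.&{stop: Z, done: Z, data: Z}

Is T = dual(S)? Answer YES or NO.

NO

!Unit | ?Unit  match
  ?Str | ?Str  ✗ same direction on both sides — not dual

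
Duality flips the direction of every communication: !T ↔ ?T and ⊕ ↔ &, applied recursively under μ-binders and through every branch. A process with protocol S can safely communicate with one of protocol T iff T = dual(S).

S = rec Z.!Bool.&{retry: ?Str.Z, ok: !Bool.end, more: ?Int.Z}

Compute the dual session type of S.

rec Z.?Bool.+{retry: !Str.Z, ok: ?Bool.end, more: !Int.Z}

rec Z ↦ rec Z  (μ self-dual)
  !Bool ↦ ?Bool
    &{retry,ok,more} ↦ +{retry,ok,more}  (external→internal)
      [retry]
        ?Str ↦ !Str
          dual(Z) = Z
      [ok]
        !Bool ↦ ?Bool
          dual(end) = end
      [more]
        ?Int ↦ !Int
          dual(Z) = Z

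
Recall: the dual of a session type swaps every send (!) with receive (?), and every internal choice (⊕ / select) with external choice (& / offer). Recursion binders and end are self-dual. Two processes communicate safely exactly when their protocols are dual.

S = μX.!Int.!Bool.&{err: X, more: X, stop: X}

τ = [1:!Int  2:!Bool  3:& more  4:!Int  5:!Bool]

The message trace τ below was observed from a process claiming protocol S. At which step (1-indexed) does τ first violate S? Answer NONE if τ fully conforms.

NONE

@1 !Int  ✓  residual = !Bool.&{err: μX.…, more: μX.…, stop: μX.…}
@2 !Bool  ✓  residual = &{err: μX.…, more: μX.…, stop: μX.…}
@3 & more  ✓  residual = μX.…
@4 !Int  ✓  residual = !Bool.&{err: μX.…, more: μX.…, stop: μX.…}
@5 !Bool  ✓  residual = &{err: μX.…, more: μX.…, stop: μX.…}
trace exhausted — no violation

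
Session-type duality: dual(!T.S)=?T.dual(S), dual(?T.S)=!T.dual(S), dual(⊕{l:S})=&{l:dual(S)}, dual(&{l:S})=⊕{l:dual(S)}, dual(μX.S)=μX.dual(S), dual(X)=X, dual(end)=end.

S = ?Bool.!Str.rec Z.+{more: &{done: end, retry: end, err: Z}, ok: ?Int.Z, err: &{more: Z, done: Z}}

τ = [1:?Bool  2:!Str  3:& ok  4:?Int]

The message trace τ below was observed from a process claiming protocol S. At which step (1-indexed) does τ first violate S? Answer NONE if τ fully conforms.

3

step 1: ?Bool  match  now at !Str.rec Z.…
step 2: !Str  match  now at rec Z.…
step 3: got & ok, protocol expects + more or + ok or + err  ✗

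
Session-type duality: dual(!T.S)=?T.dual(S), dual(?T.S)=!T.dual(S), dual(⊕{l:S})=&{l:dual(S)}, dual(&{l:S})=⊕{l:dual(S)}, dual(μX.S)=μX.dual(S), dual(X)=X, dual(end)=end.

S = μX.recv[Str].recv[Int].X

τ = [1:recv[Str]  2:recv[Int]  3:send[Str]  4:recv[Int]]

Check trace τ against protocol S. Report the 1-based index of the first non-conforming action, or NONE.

@1 recv[Str]  match  now at recv[Int].μX.…
@2 recv[Int]  match  now at μX.…
@3 got send[Str], protocol expects recv[Str]  ✗

3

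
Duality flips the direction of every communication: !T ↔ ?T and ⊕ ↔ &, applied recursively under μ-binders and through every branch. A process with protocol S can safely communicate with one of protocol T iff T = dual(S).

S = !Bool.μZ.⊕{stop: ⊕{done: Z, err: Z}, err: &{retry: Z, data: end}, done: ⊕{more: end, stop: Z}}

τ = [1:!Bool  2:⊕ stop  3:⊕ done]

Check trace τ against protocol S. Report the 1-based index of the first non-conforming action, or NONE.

@1 !Bool  ✓  residual = μZ.…
@2 ⊕ stop  ✓  residual = ⊕{done: μZ.…, err: μZ.…}
@3 ⊕ done  ✓  residual = μZ.…
τ conforms to S (length 3)

NONE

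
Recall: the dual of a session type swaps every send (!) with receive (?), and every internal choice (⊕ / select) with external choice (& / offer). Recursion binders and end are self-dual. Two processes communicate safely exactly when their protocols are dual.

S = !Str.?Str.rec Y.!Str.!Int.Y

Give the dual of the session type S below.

?Str.!Str.rec Y.?Str.?Int.Y

!Str = ?Str
  ?Str = !Str
    rec Y = rec Y  (binder kept)
      !Str = ?Str
        !Int = ?Int
          Y ↦ Y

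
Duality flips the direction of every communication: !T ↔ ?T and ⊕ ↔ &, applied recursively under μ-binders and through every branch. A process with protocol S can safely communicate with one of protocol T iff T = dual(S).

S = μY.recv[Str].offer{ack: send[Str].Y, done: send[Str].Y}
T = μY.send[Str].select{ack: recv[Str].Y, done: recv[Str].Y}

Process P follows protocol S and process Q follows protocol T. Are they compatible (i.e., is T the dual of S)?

YES

μY ‖ μY  ✓ (μ self-dual)
  recv[Str] ‖ send[Str]  ✓
    offer{ack,done} ‖ select{ack,done}  ✓ label sets agree
      [ack]
        send[Str] ‖ recv[Str]  ✓
          Y ‖ Y  ✓
      [done]
        send[Str] ‖ recv[Str]  ✓
          Y ‖ Y  ✓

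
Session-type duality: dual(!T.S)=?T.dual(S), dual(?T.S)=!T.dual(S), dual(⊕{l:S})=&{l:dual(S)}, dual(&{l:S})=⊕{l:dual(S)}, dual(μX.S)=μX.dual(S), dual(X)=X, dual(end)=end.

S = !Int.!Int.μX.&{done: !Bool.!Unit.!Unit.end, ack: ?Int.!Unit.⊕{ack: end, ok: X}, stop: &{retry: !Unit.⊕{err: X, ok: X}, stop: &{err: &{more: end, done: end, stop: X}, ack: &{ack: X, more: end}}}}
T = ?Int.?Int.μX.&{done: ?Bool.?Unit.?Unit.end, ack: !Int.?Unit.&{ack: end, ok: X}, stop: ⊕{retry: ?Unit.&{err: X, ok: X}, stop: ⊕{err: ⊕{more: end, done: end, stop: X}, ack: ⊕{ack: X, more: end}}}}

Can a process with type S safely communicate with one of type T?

NO

!Int | ?Int  ok
  !Int | ?Int  ok
    μX | μX  ok (rec unchanged)
      &{done,ack,stop} | &{done,ack,stop}  ✗ choice polarity not flipped — not dual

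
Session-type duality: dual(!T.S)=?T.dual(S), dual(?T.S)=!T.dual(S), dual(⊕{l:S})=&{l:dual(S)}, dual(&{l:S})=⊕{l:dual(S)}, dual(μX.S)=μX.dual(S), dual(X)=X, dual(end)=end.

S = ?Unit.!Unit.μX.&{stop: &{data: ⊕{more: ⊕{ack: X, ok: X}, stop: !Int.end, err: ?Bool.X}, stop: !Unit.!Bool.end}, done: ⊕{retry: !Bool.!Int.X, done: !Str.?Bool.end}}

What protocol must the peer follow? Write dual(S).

?Unit = !Unit
  !Unit = ?Unit
    μX = μX  (rec unchanged)
      &{stop,done} = ⊕{stop,done}  (offer→select)
        • stop:
          &{data,stop} = ⊕{data,stop}  (offer→select)
            • data:
              ⊕{more,stop,err} = &{more,stop,err}  (select→offer)
                • more:
                  ⊕{ack,ok} = &{ack,ok}  (select→offer)
                    • ack:
                      X ↦ X
                    • ok:
                      X ↦ X
                • stop:
                  !Int = ?Int
                    end ↦ end
                • err:
                  ?Bool = !Bool
                    X ↦ X
            • stop:
              !Unit = ?Unit
                !Bool = ?Bool
                  end ↦ end
        • done:
          ⊕{retry,done} = &{retry,done}  (select→offer)
            • retry:
              !Bool = ?Bool
                !Int = ?Int
                  X ↦ X
            • done:
              !Str = ?Str
                ?Bool = !Bool
                  end ↦ end

!Unit.?Unit.μX.⊕{stop: ⊕{data: &{more: &{ack: X, ok: X}, stop: ?Int.end, err: !Bool.X}, stop: ?Unit.?Bool.end}, done: &{retry: ?Bool.?Int.X, done: ?Str.!Bool.end}}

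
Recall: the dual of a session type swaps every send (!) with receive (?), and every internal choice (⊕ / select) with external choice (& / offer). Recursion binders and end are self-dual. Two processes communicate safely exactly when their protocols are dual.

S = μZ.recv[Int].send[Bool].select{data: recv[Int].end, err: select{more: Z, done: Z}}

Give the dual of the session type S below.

μZ.send[Int].recv[Bool].offer{data: send[Int].end, err: offer{more: Z, done: Z}}

μZ → μZ  (binder kept)
  recv[Int] → send[Int]
    send[Bool] → recv[Bool]
      select{data,err} → offer{data,err}  (internal→external)
        [data]
          recv[Int] → send[Int]
            end ↦ end
        [err]
          select{more,done} → offer{more,done}  (internal→external)
            [more]
              Z ↦ Z
            [done]
              Z ↦ Z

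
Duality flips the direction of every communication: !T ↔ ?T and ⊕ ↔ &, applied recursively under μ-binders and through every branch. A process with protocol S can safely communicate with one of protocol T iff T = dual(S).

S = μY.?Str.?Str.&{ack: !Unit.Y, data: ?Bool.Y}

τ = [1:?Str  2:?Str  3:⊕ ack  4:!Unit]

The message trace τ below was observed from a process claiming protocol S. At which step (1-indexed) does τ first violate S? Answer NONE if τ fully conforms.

[1] ?Str  match  now at ?Str.&{ack: !Unit.μY.…, data: ?Bool.μY.…}
[2] ?Str  match  now at &{ack: !Unit.μY.…, data: ?Bool.μY.…}
[3] got ⊕ ack, protocol expects & ack or & data  ✗

3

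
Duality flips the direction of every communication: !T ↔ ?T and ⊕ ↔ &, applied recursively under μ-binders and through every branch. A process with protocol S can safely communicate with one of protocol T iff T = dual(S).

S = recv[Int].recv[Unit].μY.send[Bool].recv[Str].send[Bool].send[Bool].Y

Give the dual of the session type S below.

send[Int].send[Unit].μY.recv[Bool].send[Str].recv[Bool].recv[Bool].Y

recv[Int] → send[Int]
  recv[Unit] → send[Unit]
    μY → μY  (binder kept)
      send[Bool] → recv[Bool]
        recv[Str] → send[Str]
          send[Bool] → recv[Bool]
            send[Bool] → recv[Bool]
              dual(Y) = Y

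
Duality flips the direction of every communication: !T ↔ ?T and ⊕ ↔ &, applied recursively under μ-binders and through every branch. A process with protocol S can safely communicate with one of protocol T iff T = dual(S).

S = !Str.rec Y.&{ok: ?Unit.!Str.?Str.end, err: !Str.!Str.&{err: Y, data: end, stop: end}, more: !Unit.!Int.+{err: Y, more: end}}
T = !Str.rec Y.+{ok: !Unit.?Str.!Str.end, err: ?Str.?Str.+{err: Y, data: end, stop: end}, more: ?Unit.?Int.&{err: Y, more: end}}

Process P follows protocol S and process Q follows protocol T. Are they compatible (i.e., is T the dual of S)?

NO

!Str ‖ !Str  ✗ same direction on both sides — not dual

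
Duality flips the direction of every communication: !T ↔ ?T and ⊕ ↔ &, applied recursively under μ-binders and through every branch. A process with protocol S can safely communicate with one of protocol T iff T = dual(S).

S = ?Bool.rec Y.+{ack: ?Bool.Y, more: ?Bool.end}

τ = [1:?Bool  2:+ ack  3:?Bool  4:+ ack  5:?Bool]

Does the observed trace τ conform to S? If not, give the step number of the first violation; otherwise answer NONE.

NONE

[1] ?Bool  ok  state: rec Y.…
[2] + ack  ok  state: ?Bool.rec Y.…
[3] ?Bool  ok  state: rec Y.…
[4] + ack  ok  state: ?Bool.rec Y.…
[5] ?Bool  ok  state: rec Y.…
all 5 steps conform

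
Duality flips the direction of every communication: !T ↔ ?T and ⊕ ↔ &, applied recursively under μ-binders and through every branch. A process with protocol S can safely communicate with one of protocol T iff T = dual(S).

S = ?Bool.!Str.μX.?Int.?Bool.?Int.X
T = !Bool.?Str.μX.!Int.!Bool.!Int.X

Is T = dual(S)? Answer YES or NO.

?Bool vs !Bool  ✓
  !Str vs ?Str  ✓
    μX vs μX  ✓ (binder kept)
      ?Int vs !Int  ✓
        ?Bool vs !Bool  ✓
          ?Int vs !Int  ✓
            X vs X  ✓

YES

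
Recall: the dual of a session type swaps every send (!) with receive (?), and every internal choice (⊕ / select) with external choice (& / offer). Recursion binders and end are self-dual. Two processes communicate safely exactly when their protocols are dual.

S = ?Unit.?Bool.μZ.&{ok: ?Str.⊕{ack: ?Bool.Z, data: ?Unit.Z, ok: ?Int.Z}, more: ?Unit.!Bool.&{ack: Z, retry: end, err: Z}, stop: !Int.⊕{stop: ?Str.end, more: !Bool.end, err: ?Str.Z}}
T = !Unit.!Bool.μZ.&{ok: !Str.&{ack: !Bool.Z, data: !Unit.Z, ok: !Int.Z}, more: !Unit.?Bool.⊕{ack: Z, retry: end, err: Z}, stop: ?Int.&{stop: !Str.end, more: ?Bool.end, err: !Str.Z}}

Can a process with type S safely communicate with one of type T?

NO

?Unit vs !Unit  match
  ?Bool vs !Bool  match
    μZ vs μZ  match (binder kept)
      &{ok,more,stop} vs &{ok,more,stop}  ✗ choice polarity not flipped — not dual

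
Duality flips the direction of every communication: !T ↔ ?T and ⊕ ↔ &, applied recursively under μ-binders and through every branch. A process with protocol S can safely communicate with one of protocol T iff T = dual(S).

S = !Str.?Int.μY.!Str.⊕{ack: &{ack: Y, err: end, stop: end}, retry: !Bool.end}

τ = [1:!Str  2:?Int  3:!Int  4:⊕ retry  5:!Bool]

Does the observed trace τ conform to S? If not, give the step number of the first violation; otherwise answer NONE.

[1] !Str  ✓  state: ?Int.μY.…
[2] ?Int  ✓  state: μY.…
[3] got !Int, protocol expects !Str  ✗

3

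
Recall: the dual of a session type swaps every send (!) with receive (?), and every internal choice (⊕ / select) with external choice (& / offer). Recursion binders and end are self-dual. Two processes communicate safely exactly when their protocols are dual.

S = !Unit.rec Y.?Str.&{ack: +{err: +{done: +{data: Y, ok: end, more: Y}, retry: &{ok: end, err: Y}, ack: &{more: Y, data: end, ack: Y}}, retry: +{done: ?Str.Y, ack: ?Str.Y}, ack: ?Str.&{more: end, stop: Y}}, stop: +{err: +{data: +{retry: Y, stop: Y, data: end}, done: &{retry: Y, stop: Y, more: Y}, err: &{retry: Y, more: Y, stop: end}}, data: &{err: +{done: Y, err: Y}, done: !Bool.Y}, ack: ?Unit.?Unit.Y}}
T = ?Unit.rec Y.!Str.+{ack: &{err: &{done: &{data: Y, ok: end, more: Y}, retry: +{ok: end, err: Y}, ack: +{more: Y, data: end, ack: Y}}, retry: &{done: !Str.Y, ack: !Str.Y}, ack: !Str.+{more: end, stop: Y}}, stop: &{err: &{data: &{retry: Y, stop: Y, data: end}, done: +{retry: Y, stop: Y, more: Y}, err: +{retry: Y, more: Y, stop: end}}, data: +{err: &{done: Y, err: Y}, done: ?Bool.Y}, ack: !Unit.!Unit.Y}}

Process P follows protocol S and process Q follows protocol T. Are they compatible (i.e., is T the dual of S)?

YES

!Unit | ?Unit  ok
  rec Y | rec Y  ok (rec unchanged)
    ?Str | !Str  ok
      &{ack,stop} | +{ack,stop}  ok label sets agree
        case ack:
          +{err,retry,ack} | &{err,retry,ack}  ok label sets agree
            case err:
              +{done,retry,ack} | &{done,retry,ack}  ok label sets agree
                case done:
                  +{data,ok,more} | &{data,ok,more}  ok label sets agree
                    case data:
                      Y | Y  ok
                    case ok:
                      end | end  ok
                    case more:
                      Y | Y  ok
                case retry:
                  &{ok,err} | +{ok,err}  ok label sets agree
                    case ok:
                      end | end  ok
                    case err:
                      Y | Y  ok
                case ack:
                  &{more,data,ack} | +{more,data,ack}  ok label sets agree
                    case more:
                      Y | Y  ok
                    case data:
                      end | end  ok
                    case ack:
                      Y | Y  ok
            case retry:
              +{done,ack} | &{done,ack}  ok label sets agree
                case done:
                  ?Str | !Str  ok
                    Y | Y  ok
                case ack:
                  ?Str | !Str  ok
                    Y | Y  ok
            case ack:
              ?Str | !Str  ok
                &{more,stop} | +{more,stop}  ok label sets agree
                  case more:
                    end | end  ok
                  case stop:
                    Y | Y  ok
        case stop:
          +{err,data,ack} | &{err,data,ack}  ok label sets agree
            case err:
              +{data,done,err} | &{data,done,err}  ok label sets agree
                case data:
                  +{retry,stop,data} | &{retry,stop,data}  ok label sets agree
                    case retry:
                      Y | Y  ok
                    case stop:
                      Y | Y  ok
                    case data:
                      end | end  ok
                case done:
                  &{retry,stop,more} | +{retry,stop,more}  ok label sets agree
                    case retry:
                      Y | Y  ok
                    case stop:
                      Y | Y  ok
                    case more:
                      Y | Y  ok
                case err:
                  &{retry,more,stop} | +{retry,more,stop}  ok label sets agree
                    case retry:
                      Y | Y  ok
                    case more:
                      Y | Y  ok
                    case stop:
                      end | end  ok
            case data:
              &{err,done} | +{err,done}  ok label sets agree
                case err:
                  +{done,err} | &{done,err}  ok label sets agree
                    case done:
                      Y | Y  ok
                    case err:
                      Y | Y  ok
                case done:
                  !Bool | ?Bool  ok
                    Y | Y  ok
            case ack:
              ?Unit | !Unit  ok
                ?Unit | !Unit  ok
                  Y | Y  ok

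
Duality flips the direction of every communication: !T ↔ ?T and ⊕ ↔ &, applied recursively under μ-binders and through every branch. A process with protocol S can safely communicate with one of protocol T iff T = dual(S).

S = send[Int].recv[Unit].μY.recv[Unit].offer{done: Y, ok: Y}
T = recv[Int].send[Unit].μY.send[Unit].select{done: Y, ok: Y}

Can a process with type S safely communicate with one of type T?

send[Int] ‖ recv[Int]  match
  recv[Unit] ‖ send[Unit]  match
    μY ‖ μY  match (rec unchanged)
      recv[Unit] ‖ send[Unit]  match
        offer{done,ok} ‖ select{done,ok}  match label sets agree
          case done:
            Y ‖ Y  match
          case ok:
            Y ‖ Y  match

YES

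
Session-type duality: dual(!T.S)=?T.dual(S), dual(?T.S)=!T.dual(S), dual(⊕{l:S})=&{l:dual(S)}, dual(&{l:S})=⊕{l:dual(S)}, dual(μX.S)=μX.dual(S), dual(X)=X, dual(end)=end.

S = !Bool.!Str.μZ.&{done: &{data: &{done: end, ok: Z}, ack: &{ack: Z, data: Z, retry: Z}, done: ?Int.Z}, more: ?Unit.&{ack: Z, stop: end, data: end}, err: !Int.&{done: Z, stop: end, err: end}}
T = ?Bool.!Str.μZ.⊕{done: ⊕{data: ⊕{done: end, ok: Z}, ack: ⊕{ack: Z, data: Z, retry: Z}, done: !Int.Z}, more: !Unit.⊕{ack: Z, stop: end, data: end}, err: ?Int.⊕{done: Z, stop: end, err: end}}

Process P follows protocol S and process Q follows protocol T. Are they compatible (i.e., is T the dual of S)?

NO

!Bool ‖ ?Bool  ✓
  !Str ‖ !Str  ✗ same direction on both sides — not dual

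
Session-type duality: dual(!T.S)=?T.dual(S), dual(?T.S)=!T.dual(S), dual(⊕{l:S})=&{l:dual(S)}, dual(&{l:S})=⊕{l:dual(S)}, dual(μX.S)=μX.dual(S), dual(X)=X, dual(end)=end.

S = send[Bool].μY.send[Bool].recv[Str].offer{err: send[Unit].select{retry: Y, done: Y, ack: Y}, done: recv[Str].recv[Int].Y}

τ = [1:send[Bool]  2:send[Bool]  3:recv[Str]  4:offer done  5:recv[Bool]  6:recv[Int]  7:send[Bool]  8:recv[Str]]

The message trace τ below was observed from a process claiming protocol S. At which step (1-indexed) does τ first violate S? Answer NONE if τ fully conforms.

@1 send[Bool]  match  cont: μY.…
@2 send[Bool]  match  cont: recv[Str].offer{err: send[Unit].select{retry: μY.…, done: μY.…, ack: μY.…}, done: recv[Str].recv[Int].μY.…}
@3 recv[Str]  match  cont: offer{err: send[Unit].select{retry: μY.…, done: μY.…, ack: μY.…}, done: recv[Str].recv[Int].μY.…}
@4 offer done  match  cont: recv[Str].recv[Int].μY.…
@5 got recv[Bool], protocol expects recv[Str]  ✗

5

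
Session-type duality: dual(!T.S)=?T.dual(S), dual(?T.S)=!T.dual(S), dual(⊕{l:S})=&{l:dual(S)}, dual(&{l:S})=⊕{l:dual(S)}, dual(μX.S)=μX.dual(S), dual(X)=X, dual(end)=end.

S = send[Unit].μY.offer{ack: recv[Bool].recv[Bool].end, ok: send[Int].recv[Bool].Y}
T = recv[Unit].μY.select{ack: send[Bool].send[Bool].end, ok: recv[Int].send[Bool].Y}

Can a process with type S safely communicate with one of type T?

send[Unit] vs recv[Unit]  ✓
  μY vs μY  ✓ (μ self-dual)
    offer{ack,ok} vs select{ack,ok}  ✓ label sets agree
      [ack]
        recv[Bool] vs send[Bool]  ✓
          recv[Bool] vs send[Bool]  ✓
            end vs end  ✓
      [ok]
        send[Int] vs recv[Int]  ✓
          recv[Bool] vs send[Bool]  ✓
            Y vs Y  ✓

YES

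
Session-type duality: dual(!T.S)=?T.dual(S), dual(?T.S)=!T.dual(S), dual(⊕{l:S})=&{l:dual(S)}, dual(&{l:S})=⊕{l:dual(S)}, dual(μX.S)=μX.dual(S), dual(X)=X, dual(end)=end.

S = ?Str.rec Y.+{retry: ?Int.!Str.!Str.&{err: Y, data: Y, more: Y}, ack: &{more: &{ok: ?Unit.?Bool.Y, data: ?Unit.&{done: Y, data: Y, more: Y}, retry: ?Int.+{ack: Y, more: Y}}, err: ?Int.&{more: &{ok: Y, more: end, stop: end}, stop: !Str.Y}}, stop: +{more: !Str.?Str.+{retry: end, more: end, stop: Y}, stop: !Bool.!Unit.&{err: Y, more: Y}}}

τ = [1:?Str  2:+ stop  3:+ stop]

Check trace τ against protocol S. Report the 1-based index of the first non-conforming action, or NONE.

NONE

@1 ?Str  ✓  residual = rec Y.…
@2 + stop  ✓  residual = +{more: !Str.?Str.+{retry: end, more: end, stop: rec Y.…}, stop: !Bool.!Unit.&{err: rec Y.…, more: rec Y.…}}
@3 + stop  ✓  residual = !Bool.!Unit.&{err: rec Y.…, more: rec Y.…}
trace exhausted — no violation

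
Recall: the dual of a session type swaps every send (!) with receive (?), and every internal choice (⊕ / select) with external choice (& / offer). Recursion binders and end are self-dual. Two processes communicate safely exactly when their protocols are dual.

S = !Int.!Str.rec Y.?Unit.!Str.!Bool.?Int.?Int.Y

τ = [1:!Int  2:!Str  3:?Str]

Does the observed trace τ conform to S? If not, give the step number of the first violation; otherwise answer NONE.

3

step 1: !Int  ✓  now at !Str.rec Y.…
step 2: !Str  ✓  now at rec Y.…
step 3: got ?Str, protocol expects ?Unit  ✗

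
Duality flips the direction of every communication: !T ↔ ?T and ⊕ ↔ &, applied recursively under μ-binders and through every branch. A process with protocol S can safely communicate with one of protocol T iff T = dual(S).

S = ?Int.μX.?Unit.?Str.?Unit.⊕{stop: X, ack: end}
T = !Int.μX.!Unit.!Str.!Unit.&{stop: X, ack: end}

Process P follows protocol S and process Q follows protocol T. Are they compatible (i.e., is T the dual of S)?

YES

?Int | !Int  ok
  μX | μX  ok (rec unchanged)
    ?Unit | !Unit  ok
      ?Str | !Str  ok
        ?Unit | !Unit  ok
          ⊕{stop,ack} | &{stop,ack}  ok same labels
            [stop]
              X | X  ok
            [ack]
              end | end  ok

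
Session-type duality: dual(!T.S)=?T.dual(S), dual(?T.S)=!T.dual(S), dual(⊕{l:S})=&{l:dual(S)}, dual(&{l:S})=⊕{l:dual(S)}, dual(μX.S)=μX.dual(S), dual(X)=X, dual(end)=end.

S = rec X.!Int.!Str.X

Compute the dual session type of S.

rec X → rec X  (μ self-dual)
  !Int → ?Int
    !Str → ?Str
      dual(X) = X

rec X.?Int.?Str.X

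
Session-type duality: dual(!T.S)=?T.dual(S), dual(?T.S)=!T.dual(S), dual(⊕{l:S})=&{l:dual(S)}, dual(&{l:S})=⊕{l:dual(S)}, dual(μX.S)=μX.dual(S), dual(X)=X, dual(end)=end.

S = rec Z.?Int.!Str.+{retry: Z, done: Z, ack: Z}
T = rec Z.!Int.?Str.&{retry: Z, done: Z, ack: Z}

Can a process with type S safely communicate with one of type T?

YES

rec Z | rec Z  ok (rec unchanged)
  ?Int | !Int  ok
    !Str | ?Str  ok
      +{retry,done,ack} | &{retry,done,ack}  ok same labels
        [retry]
          Z | Z  ok
        [done]
          Z | Z  ok
        [ack]
          Z | Z  ok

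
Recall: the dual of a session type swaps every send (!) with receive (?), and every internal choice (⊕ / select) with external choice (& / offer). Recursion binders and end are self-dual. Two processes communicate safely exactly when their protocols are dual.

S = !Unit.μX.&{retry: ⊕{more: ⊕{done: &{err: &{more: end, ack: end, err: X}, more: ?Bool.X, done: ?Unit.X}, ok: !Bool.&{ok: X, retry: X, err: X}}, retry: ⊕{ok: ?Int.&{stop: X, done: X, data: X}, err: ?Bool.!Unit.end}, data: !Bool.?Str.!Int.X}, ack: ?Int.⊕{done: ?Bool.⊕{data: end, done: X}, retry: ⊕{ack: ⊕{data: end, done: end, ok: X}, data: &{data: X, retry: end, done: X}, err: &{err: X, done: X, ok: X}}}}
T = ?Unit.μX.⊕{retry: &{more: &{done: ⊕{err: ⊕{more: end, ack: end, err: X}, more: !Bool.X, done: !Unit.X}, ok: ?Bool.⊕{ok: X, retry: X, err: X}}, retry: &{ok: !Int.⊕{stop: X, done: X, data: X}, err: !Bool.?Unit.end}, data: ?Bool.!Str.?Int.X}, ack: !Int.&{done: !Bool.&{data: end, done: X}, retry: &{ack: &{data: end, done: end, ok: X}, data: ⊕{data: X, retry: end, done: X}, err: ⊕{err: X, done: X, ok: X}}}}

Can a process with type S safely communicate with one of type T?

YES

!Unit | ?Unit  ok
  μX | μX  ok (μ self-dual)
    &{retry,ack} | ⊕{retry,ack}  ok same labels
      • retry:
        ⊕{more,retry,data} | &{more,retry,data}  ok same labels
          • more:
            ⊕{done,ok} | &{done,ok}  ok same labels
              • done:
                &{err,more,done} | ⊕{err,more,done}  ok same labels
                  • err:
                    &{more,ack,err} | ⊕{more,ack,err}  ok same labels
                      • more:
                        end | end  ok
                      • ack:
                        end | end  ok
                      • err:
                        X | X  ok
                  • more:
                    ?Bool | !Bool  ok
                      X | X  ok
                  • done:
                    ?Unit | !Unit  ok
                      X | X  ok
              • ok:
                !Bool | ?Bool  ok
                  &{ok,retry,err} | ⊕{ok,retry,err}  ok same labels
                    • ok:
                      X | X  ok
                    • retry:
                      X | X  ok
                    • err:
                      X | X  ok
          • retry:
            ⊕{ok,err} | &{ok,err}  ok same labels
              • ok:
                ?Int | !Int  ok
                  &{stop,done,data} | ⊕{stop,done,data}  ok same labels
                    • stop:
                      X | X  ok
                    • done:
                      X | X  ok
                    • data:
                      X | X  ok
              • err:
                ?Bool | !Bool  ok
                  !Unit | ?Unit  ok
                    end | end  ok
          • data:
            !Bool | ?Bool  ok
              ?Str | !Str  ok
                !Int | ?Int  ok
                  X | X  ok
      • ack:
        ?Int | !Int  ok
          ⊕{done,retry} | &{done,retry}  ok same labels
            • done:
              ?Bool | !Bool  ok
                ⊕{data,done} | &{data,done}  ok same labels
                  • data:
                    end | end  ok
                  • done:
                    X | X  ok
            • retry:
              ⊕{ack,data,err} | &{ack,data,err}  ok same labels
                • ack:
                  ⊕{data,done,ok} | &{data,done,ok}  ok same labels
                    • data:
                      end | end  ok
                    • done:
                      end | end  ok
                    • ok:
                      X | X  ok
                • data:
                  &{data,retry,done} | ⊕{data,retry,done}  ok same labels
                    • data:
                      X | X  ok
                    • retry:
                      end | end  ok
                    • done:
                      X | X  ok
                • err:
                  &{err,done,ok} | ⊕{err,done,ok}  ok same labels
                    • err:
                      X | X  ok
                    • done:
                      X | X  ok
                    • ok:
                      X | X  ok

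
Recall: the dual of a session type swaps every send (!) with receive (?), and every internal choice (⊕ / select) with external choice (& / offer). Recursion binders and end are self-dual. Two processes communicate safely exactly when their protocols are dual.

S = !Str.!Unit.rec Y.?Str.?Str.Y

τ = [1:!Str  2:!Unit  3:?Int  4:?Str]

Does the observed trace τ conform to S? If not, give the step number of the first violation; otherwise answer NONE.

3

@1 !Str  match  residual = !Unit.rec Y.…
@2 !Unit  match  residual = rec Y.…
@3 got ?Int, protocol expects ?Str  ✗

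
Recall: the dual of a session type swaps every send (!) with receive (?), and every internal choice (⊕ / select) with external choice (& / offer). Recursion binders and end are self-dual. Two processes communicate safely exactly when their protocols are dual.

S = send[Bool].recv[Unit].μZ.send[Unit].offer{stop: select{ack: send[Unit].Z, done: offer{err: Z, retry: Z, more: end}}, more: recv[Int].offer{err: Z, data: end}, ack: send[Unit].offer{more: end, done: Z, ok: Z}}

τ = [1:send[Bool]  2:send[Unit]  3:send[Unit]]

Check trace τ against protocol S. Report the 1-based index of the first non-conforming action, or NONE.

step 1: send[Bool]  ✓  residual = recv[Unit].μZ.…
step 2: got send[Unit], protocol expects recv[Unit]  ✗

2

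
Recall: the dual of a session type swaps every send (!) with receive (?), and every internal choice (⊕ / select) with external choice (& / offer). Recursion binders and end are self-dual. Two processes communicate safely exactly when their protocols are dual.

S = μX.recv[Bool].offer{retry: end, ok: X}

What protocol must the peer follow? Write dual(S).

μX ↦ μX  (μ self-dual)
  recv[Bool] ↦ send[Bool]
    offer{retry,ok} ↦ select{retry,ok}  (offer→select)
      case retry:
        end self-dual
      case ok:
        X self-dual

μX.send[Bool].select{retry: end, ok: X}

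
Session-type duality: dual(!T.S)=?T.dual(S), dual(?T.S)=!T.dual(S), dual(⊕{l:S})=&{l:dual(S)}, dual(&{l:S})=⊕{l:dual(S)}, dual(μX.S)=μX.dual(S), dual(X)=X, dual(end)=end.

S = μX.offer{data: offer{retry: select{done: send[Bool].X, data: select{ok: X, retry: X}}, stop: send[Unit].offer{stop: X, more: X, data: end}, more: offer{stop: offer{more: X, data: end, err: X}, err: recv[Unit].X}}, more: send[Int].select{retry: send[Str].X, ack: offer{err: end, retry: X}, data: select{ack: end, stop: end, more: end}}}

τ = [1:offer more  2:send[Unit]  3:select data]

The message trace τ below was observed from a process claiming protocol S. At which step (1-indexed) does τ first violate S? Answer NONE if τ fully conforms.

[1] offer more  ✓  residual = send[Int].select{retry: send[Str].μX.…, ack: offer{err: end, retry: μX.…}, data: select{ack: end, stop: end, more: end}}
[2] got send[Unit], protocol expects send[Int]  ✗

2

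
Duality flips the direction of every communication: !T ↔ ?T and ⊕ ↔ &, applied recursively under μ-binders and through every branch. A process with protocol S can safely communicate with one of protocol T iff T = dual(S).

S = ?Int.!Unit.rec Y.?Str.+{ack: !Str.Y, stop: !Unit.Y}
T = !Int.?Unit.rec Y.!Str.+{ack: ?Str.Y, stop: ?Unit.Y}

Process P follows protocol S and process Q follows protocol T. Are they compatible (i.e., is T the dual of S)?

?Int ‖ !Int  ✓
  !Unit ‖ ?Unit  ✓
    rec Y ‖ rec Y  ✓ (rec unchanged)
      ?Str ‖ !Str  ✓
        +{ack,stop} ‖ +{ack,stop}  ✗ choice polarity not flipped — not dual

NO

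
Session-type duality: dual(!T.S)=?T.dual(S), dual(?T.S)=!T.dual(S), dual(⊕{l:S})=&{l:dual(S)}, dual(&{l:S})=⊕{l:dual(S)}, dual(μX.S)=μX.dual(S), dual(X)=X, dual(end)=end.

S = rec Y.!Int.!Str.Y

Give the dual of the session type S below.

rec Y = rec Y  (μ self-dual)
  !Int = ?Int
    !Str = ?Str
      Y ↦ Y

rec Y.?Int.?Str.Y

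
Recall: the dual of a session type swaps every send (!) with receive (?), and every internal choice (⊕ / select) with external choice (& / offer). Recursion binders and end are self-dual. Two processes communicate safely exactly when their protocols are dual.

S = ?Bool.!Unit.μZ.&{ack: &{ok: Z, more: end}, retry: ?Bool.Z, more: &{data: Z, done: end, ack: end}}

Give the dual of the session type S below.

!Bool.?Unit.μZ.⊕{ack: ⊕{ok: Z, more: end}, retry: !Bool.Z, more: ⊕{data: Z, done: end, ack: end}}

?Bool ↦ !Bool
  !Unit ↦ ?Unit
    μZ ↦ μZ  (rec unchanged)
      &{ack,retry,more} ↦ ⊕{ack,retry,more}  (offer→select)
        [ack]
          &{ok,more} ↦ ⊕{ok,more}  (offer→select)
            [ok]
              Z self-dual
            [more]
              end self-dual
        [retry]
          ?Bool ↦ !Bool
            Z self-dual
        [more]
          &{data,done,ack} ↦ ⊕{data,done,ack}  (offer→select)
            [data]
              Z self-dual
            [done]
              end self-dual
            [ack]
              end self-dual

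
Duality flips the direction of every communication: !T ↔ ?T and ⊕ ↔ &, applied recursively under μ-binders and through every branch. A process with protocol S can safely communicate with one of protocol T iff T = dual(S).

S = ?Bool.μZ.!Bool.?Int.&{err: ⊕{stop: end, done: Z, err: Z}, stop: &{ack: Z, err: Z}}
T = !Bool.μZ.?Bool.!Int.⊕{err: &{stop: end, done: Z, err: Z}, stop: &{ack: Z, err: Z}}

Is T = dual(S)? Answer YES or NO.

?Bool ‖ !Bool  match
  μZ ‖ μZ  match (binder kept)
    !Bool ‖ ?Bool  match
      ?Int ‖ !Int  match
        &{err,stop} ‖ ⊕{err,stop}  match labels match
          • err:
            ⊕{stop,done,err} ‖ &{stop,done,err}  match labels match
              • stop:
                end ‖ end  match
              • done:
                Z ‖ Z  match
              • err:
                Z ‖ Z  match
          • stop:
            &{ack,err} ‖ &{ack,err}  ✗ choice polarity not flipped — not dual

NO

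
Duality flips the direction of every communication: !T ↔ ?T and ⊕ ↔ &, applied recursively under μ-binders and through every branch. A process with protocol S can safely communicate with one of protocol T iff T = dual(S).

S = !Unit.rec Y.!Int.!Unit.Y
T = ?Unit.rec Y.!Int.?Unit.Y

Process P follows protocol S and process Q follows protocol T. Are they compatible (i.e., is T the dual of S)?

NO

!Unit | ?Unit  ok
  rec Y | rec Y  ok (rec unchanged)
    !Int | !Int  ✗ same direction on both sides — not dual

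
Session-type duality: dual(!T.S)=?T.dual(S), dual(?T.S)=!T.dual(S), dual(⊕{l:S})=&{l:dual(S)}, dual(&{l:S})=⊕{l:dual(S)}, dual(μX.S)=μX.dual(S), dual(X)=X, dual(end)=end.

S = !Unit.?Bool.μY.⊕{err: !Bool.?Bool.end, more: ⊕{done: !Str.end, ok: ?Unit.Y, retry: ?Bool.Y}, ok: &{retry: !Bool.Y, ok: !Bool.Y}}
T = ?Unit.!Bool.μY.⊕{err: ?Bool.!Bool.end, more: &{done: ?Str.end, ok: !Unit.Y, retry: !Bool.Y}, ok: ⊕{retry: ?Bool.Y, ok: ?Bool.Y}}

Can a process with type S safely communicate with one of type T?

!Unit | ?Unit  match
  ?Bool | !Bool  match
    μY | μY  match (rec unchanged)
      ⊕{err,more,ok} | ⊕{err,more,ok}  ✗ choice polarity not flipped — not dual

NO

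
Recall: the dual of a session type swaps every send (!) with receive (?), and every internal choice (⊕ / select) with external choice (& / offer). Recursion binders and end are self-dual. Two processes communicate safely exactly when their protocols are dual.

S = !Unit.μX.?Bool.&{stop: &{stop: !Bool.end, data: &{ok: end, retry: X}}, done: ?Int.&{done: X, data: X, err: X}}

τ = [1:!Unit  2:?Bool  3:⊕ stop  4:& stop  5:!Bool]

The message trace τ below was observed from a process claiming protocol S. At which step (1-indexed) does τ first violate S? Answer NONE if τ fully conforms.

@1 !Unit  ✓  residual = μX.…
@2 ?Bool  ✓  residual = &{stop: &{stop: !Bool.end, data: &{ok: end, retry: μX.…}}, done: ?Int.&{done: μX.…, data: μX.…, err: μX.…}}
@3 got ⊕ stop, protocol expects & stop or & done  ✗

3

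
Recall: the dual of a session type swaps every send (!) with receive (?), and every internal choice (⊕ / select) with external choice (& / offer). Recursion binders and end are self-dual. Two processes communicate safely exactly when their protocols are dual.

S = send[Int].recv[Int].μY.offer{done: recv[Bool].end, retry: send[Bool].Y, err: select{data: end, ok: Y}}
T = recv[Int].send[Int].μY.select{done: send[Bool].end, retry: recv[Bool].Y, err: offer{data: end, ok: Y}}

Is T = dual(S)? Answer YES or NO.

send[Int] | recv[Int]  ✓
  recv[Int] | send[Int]  ✓
    μY | μY  ✓ (μ self-dual)
      offer{done,retry,err} | select{done,retry,err}  ✓ same labels
        • done:
          recv[Bool] | send[Bool]  ✓
            end | end  ✓
        • retry:
          send[Bool] | recv[Bool]  ✓
            Y | Y  ✓
        • err:
          select{data,ok} | offer{data,ok}  ✓ same labels
            • data:
              end | end  ✓
            • ok:
              Y | Y  ✓

YES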